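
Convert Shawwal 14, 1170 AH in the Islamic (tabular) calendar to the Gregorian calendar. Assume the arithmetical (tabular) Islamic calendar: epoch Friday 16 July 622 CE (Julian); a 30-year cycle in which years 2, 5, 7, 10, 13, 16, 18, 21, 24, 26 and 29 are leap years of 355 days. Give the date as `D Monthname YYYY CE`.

Julian Day Number of the source date = 2362974.
Converting JDN 2362974 to the Gregorian calendar gives 2 July 1757 CE.

2 July 1757 CE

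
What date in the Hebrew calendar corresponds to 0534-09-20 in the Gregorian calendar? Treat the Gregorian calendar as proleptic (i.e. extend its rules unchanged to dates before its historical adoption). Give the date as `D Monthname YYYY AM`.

Both dates share Julian Day Number 1916362; in the Hebrew calendar that is 23 Elul 4294 AM.

23 Elul 4294 AM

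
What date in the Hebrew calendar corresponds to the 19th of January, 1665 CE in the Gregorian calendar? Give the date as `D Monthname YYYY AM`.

Both dates share Julian Day Number 2329208; in the Hebrew calendar that is 3 Shevat 5425 AM.

3 Shevat 5425 AM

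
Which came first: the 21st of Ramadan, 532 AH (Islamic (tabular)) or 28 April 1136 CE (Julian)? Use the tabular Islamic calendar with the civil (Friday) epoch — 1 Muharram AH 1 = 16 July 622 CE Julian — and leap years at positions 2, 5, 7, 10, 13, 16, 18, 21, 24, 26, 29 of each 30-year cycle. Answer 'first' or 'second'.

The two dates have Julian Day Numbers 2136865 and 2136100 respectively.
Since 2136100 < 2136865, the second date comes first.

second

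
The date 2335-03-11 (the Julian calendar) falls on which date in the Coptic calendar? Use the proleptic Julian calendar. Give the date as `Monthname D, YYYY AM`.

Paremhat 15, 2051 AM

Julian Day Number of the source date = 2573986.
Converting JDN 2573986 to the Coptic calendar gives 15 Paremhat 2051 AM.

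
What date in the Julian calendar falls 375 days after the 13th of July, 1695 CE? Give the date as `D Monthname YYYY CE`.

22 July 1696 CE

The starting date is JDN 2340350; 2340350 + 375 = 2340725.
JDN 2340725 corresponds to 22 July 1696 CE.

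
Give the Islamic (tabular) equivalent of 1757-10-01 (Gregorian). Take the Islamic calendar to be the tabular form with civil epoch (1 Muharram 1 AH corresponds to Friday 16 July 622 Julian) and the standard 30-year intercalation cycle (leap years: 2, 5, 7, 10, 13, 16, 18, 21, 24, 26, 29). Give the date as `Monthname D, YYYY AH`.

Muharram 17, 1171 AH

Julian Day Number of the source date = 2363065.
Converting JDN 2363065 to the tabular Islamic calendar gives 17 Muharram 1171 AH.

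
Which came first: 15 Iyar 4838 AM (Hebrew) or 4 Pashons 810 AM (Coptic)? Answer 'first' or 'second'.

first

The two dates have Julian Day Numbers 2114917 and 2120760 respectively.
Since 2114917 < 2120760, the first date comes first.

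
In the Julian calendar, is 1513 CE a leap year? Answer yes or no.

1513 mod 4 = 1, so it is a common year in the Julian calendar.

no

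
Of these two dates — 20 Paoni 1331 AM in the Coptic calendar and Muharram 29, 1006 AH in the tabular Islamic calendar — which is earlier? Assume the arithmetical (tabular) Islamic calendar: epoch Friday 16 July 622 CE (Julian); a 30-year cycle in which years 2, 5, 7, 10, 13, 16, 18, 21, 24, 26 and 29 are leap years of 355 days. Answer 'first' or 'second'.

second

The two dates have Julian Day Numbers 2311101 and 2304606 respectively.
Since 2304606 < 2311101, the second date comes first.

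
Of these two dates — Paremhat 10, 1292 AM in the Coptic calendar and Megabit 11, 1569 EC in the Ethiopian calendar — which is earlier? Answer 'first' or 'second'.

first

First date → JDN 2296757; second date → JDN 2297123.
JDN 2296757 < JDN 2297123, so the first date is earlier.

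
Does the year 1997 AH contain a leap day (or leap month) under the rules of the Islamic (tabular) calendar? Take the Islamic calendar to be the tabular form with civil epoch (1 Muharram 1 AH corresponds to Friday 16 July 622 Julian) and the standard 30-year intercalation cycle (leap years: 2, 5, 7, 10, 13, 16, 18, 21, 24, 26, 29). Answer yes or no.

no

Year 1997 AH is year 17 of its 30-year cycle; leap positions are 2, 5, 7, 10, 13, 16, 18, 21, 24, 26, 29, so it is a common year (354 days).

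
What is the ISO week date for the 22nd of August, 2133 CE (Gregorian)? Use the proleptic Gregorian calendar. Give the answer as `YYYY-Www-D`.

The weekday is Saturday (ISO weekday 6).
That Saturday belongs to ISO week 34 of ISO year 2133.

2133-W34-6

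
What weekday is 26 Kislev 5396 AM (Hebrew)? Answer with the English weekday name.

Equivalently 6 December 1635 Gregorian, JDN 2318571.
2318571 ≡ 3 (mod 7); counting from Monday = 0 gives Thursday.

Thursday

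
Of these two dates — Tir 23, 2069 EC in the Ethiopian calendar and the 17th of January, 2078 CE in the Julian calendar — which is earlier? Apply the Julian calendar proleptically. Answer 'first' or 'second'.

first

Converting both to JDN: 2479700 vs 2480064; the smaller is the first.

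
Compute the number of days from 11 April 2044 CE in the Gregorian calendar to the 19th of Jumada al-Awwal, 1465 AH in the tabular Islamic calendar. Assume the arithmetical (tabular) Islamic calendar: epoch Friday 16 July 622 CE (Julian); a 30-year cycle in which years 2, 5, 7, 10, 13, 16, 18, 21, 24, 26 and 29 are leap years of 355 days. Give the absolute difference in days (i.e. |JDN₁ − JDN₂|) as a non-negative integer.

JDN of the first date = 2467717.
JDN of the second date = 2467369.
|2467369 − 2467717| = 348.

348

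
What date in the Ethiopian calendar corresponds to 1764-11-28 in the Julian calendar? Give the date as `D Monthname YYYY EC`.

Julian Day Number of the source date = 2365691.
Converting JDN 2365691 to the Ethiopian calendar gives 2 Tahsas 1757 EC.

2 Tahsas 1757 EC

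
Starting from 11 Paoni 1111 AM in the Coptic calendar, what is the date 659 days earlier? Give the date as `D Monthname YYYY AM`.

22 Mesori 1109 AM

Counting 659 days back from JDN 2230737 reaches JDN 2230078, which is 22 Mesori 1109 AM.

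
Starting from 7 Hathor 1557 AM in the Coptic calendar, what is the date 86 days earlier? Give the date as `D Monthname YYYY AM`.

16 Mesori 1556 AM

The starting date is JDN 2393425; 2393425 − 86 = 2393339.
JDN 2393339 corresponds to 16 Mesori 1556 AM.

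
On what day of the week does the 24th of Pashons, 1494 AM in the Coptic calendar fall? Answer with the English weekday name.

Saturday

In the Gregorian calendar this is 30 May 1778 (JDN 2370611).
Since JDN mod 7 = 5 (0 = Monday), the day is Saturday.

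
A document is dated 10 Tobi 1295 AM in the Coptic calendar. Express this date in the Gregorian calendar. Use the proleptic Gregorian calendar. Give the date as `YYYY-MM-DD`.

Julian Day Number of the source date = 2297792.
Converting JDN 2297792 to the Gregorian calendar gives 15 January 1579 CE.

1579-01-15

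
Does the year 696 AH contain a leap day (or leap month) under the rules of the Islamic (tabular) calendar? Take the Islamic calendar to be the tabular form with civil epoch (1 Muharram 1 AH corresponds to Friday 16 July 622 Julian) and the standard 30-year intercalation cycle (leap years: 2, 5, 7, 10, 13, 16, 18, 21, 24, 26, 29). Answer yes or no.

no

Year 696 AH is year 6 of its 30-year cycle; leap positions are 2, 5, 7, 10, 13, 16, 18, 21, 24, 26, 29, so it is a common year (354 days).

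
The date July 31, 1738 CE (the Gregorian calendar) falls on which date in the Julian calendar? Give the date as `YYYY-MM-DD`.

For dates in this range the Gregorian date is 11 days ahead of the Julian.
31 July 1738 Gregorian − 11 days → 20 July 1738 Julian.

1738-07-20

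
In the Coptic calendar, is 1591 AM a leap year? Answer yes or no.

yes

1591 mod 4 = 3; in the Coptic calendar a year is leap when year mod 4 = 3, so it is a leap year.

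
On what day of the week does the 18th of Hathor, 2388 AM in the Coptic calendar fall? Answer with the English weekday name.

Sunday

In the Gregorian calendar this is 3 December 2671 (JDN 2696959).
2696959 ≡ 6 (mod 7); counting from Monday = 0 gives Sunday.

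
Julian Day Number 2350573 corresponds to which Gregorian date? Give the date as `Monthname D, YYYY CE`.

Counting from JDN 2299161 = 15 Oct 1582 gives an offset of 51412 days.

July 20, 1723 CE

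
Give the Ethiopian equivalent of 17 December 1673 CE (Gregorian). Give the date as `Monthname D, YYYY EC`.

Tahsas 11, 1666 EC

Julian Day Number of the source date = 2332462.
Converting JDN 2332462 to the Ethiopian calendar gives 11 Tahsas 1666 EC.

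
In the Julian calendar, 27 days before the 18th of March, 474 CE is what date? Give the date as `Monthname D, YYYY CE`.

JDN of the 18th of March, 474 CE = 1894263.
1894263 − 27 = 1894236.
JDN 1894236 in the Julian calendar is February 19, 474 CE.

February 19, 474 CE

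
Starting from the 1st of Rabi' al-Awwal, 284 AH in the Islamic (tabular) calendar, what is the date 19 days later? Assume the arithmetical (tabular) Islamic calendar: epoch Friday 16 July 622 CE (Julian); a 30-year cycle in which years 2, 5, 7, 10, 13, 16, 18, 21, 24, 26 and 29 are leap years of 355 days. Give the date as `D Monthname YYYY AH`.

The starting date is JDN 2048785; 2048785 + 19 = 2048804.
JDN 2048804 corresponds to 20 Rabi' al-Awwal 284 AH.

20 Rabi' al-Awwal 284 AH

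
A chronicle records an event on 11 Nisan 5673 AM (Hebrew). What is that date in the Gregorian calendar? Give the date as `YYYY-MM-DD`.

1913-04-18

Julian Day Number of the source date = 2419876.
Converting JDN 2419876 to the Gregorian calendar gives 18 April 1913 CE.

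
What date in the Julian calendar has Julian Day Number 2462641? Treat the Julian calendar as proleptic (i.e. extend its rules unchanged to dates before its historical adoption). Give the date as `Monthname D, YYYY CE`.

JDN 2462641 is 19 May 2030 in the Gregorian calendar.
In the Julian calendar that day is May 6, 2030 CE.

May 6, 2030 CE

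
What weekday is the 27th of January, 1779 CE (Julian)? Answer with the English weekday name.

Sunday

In the Gregorian calendar this is 7 February 1779 (JDN 2370864).
2370864 ≡ 6 (mod 7); counting from Monday = 0 gives Sunday.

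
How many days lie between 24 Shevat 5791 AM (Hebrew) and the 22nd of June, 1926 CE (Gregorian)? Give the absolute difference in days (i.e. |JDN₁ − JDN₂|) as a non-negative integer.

38226

First date → JDN 2462915; second date → JDN 2424689.
The interval is |2462915 − 2424689| = 38226 days.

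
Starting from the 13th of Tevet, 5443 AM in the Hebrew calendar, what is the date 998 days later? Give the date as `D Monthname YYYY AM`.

7 Tishrei 5446 AM

Counting 998 days forward from JDN 2335774 reaches JDN 2336772, which is 7 Tishrei 5446 AM.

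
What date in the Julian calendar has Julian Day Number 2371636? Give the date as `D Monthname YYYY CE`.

9 March 1781 CE

The Gregorian equivalent of JDN 2371636 is 20 March 1781.
In the Julian calendar that day is 9 March 1781 CE.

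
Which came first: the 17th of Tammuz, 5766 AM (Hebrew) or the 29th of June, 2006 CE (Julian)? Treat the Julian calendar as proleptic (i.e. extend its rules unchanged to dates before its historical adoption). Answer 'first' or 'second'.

Converting both to JDN: 2453930 vs 2453929; the smaller is the second.

second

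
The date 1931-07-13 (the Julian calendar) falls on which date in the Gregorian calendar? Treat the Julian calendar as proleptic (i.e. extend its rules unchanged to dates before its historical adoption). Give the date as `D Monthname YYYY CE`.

26 July 1931 CE

At this point the Julian calendar is 13 days behind the Gregorian.
13 July 1931 Julian + 13 days → 26 July 1931 Gregorian.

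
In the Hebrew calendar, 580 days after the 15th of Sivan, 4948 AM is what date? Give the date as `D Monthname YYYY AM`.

The starting date is JDN 2155138; 2155138 + 580 = 2155718.
JDN 2155718 corresponds to 4 Shevat 4950 AM.

4 Shevat 4950 AM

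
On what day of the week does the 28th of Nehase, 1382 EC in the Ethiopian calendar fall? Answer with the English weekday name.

This is JDN 2228988 (29 August 1390 Gregorian).
JDN 2228988 mod 7 = 6, and JDN 0 was a Monday, so this is a Sunday.

Sunday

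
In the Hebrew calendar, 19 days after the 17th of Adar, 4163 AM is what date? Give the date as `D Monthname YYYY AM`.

7 Nisan 4163 AM

The starting date is JDN 1868309; 1868309 + 19 = 1868328.
JDN 1868328 corresponds to 7 Nisan 4163 AM.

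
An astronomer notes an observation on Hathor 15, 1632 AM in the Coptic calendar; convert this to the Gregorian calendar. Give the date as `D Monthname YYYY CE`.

25 November 1915 CE

Julian Day Number of the source date = 2420827.
Converting JDN 2420827 to the Gregorian calendar gives 25 November 1915 CE.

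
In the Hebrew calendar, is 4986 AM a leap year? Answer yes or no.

yes

Hebrew year 4986 is year 8 of its 19-year Metonic cycle; leap years are at positions 3, 6, 8, 11, 14, 17, 19, so it is a leap year (13 months).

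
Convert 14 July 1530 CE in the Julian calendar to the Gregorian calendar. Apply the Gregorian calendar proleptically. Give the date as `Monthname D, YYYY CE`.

The Julian–Gregorian offset here is 10 days (Julian trailing).
14 July 1530 Julian + 10 days → 24 July 1530 Gregorian.

July 24, 1530 CE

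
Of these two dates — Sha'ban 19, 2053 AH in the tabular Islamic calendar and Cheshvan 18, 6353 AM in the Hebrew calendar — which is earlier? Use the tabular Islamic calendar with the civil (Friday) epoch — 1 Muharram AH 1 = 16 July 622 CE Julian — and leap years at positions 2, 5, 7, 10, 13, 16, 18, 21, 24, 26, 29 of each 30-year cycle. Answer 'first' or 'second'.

First date → JDN 2675825; second date → JDN 2668088.
JDN 2668088 < JDN 2675825, so the second date is earlier.

second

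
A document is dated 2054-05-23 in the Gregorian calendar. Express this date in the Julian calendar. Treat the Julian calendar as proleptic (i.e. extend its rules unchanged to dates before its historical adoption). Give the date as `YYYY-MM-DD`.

2054-05-10

For dates in this range the Gregorian date is 13 days ahead of the Julian.
23 May 2054 Gregorian − 13 days → 10 May 2054 Julian.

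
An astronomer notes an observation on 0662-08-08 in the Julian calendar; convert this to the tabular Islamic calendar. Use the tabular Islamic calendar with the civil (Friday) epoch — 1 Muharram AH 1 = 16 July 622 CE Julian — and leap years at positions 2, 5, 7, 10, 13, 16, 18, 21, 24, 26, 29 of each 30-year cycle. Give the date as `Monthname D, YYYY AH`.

Rabi' al-Thani 16, 42 AH

Julian Day Number of the source date = 1963073.
Converting JDN 1963073 to the tabular Islamic calendar gives 16 Rabi' al-Thani 42 AH.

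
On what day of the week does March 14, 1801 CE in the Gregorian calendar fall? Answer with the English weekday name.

JDN 2378934 mod 7 = 5, and JDN 0 was a Monday, so this is a Saturday.

Saturday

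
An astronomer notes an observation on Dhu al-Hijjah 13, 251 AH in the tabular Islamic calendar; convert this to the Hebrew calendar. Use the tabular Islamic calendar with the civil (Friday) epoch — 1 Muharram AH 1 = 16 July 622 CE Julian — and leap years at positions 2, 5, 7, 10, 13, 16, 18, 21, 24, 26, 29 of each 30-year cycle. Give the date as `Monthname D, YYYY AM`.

The source date corresponds to 9 January 866 in the proleptic Gregorian calendar (JDN 2037369).
That day falls on 14 Tevet 4626 AM in the Hebrew calendar.

Tevet 14, 4626 AM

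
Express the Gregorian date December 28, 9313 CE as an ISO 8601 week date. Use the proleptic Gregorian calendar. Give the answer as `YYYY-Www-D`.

9313-W52-4

The weekday is Thursday (ISO weekday 4).
That Thursday belongs to ISO week 52 of ISO year 9313.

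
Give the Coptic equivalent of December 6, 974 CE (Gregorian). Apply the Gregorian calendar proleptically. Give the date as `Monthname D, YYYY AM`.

Koiak 5, 691 AM

Julian Day Number of the source date = 2077146.
Converting JDN 2077146 to the Coptic calendar gives 5 Koiak 691 AM.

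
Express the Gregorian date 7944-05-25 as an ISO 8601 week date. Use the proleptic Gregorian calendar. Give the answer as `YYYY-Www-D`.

7944-W21-4

The weekday is Thursday (ISO weekday 4).
That Thursday belongs to ISO week 21 of ISO year 7944.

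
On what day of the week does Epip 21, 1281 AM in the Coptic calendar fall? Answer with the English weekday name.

Sunday

Equivalently 25 July 1565 Gregorian, JDN 2292870.
Since JDN mod 7 = 6 (0 = Monday), the day is Sunday.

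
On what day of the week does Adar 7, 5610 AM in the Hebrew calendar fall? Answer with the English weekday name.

Tuesday

This is JDN 2396808 (19 February 1850 Gregorian).
2396808 ≡ 1 (mod 7); counting from Monday = 0 gives Tuesday.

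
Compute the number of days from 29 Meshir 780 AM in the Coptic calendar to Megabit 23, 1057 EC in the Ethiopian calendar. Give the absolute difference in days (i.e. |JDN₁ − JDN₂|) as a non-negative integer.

389

First date → JDN 2109738; second date → JDN 2110127.
The interval is |2109738 − 2110127| = 389 days.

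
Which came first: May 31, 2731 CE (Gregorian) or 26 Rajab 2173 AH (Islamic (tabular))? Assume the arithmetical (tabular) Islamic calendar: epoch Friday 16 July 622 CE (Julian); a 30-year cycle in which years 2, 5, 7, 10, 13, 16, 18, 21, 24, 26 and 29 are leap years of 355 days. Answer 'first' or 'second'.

second

The two dates have Julian Day Numbers 2718687 and 2718326 respectively.
Since 2718326 < 2718687, the second date comes first.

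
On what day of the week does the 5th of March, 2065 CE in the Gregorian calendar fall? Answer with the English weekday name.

JDN 2475350 mod 7 = 3, and JDN 0 was a Monday, so this is a Thursday.

Thursday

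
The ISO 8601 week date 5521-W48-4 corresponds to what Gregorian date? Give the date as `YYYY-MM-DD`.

5521-12-01

ISO week 1 of 5521 is the week containing the first Thursday of 5521.
Week 48, day 4 (Thursday) lands on 5521-12-01.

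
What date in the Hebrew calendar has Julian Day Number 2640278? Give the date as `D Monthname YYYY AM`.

JDN 2640278 is 25 September 2516 in the Gregorian calendar.
In the Hebrew calendar that day is 27 Elul 6276 AM.

27 Elul 6276 AM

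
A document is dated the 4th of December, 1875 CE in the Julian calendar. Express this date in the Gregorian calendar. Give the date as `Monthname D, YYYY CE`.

At this point the Julian calendar is 12 days behind the Gregorian.
4 December 1875 Julian + 12 days → 16 December 1875 Gregorian.

December 16, 1875 CE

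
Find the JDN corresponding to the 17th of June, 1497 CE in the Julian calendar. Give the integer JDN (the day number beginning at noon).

2268005

Equivalently 26 June 1497 (proleptic Gregorian).
JDN 2451545 is 1 January 2000 CE (Gregorian); the target day is −183540 days from there, so JDN = 2268005.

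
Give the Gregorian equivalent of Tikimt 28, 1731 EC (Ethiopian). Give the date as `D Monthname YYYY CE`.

Julian Day Number of the source date = 2356160.
Converting JDN 2356160 to the Gregorian calendar gives 5 November 1738 CE.

5 November 1738 CE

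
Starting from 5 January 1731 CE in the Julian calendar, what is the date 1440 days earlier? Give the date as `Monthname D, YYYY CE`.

JDN of 5 January 1731 CE = 2353310.
2353310 − 1440 = 2351870.
JDN 2351870 in the Julian calendar is January 26, 1727 CE.

January 26, 1727 CE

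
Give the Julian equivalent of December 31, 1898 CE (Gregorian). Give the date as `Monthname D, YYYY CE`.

December 19, 1898 CE

For dates in this range the Gregorian date is 12 days ahead of the Julian.
31 December 1898 Gregorian − 12 days → 19 December 1898 Julian.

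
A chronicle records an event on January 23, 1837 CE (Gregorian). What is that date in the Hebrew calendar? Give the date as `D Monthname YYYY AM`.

Both dates share Julian Day Number 2392033; in the Hebrew calendar that is 17 Shevat 5597 AM.

17 Shevat 5597 AM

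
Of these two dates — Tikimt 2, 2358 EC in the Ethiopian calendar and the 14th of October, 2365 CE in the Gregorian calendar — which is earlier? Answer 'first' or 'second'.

First date → JDN 2585146; second date → JDN 2585145.
JDN 2585145 < JDN 2585146, so the second date is earlier.

second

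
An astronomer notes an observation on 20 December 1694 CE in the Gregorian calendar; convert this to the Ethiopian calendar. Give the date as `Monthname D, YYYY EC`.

Julian Day Number of the source date = 2340135.
Converting JDN 2340135 to the Ethiopian calendar gives 14 Tahsas 1687 EC.

Tahsas 14, 1687 EC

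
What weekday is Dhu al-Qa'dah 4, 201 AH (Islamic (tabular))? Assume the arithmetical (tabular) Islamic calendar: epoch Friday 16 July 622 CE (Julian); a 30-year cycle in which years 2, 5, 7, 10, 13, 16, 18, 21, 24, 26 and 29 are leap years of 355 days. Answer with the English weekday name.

Equivalently 28 May 817 Gregorian, JDN 2019611.
Since JDN mod 7 = 6 (0 = Monday), the day is Sunday.

Sunday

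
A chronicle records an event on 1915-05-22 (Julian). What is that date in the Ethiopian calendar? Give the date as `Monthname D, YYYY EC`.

The source date corresponds to 4 June 1915 in the Gregorian calendar (JDN 2420653).
That day falls on 27 Ginbot 1907 EC in the Ethiopian calendar.

Ginbot 27, 1907 EC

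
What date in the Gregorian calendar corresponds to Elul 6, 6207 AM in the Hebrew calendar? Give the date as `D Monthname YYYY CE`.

19 August 2447 CE

Both dates share Julian Day Number 2615039; in the Gregorian calendar that is 19 August 2447 CE.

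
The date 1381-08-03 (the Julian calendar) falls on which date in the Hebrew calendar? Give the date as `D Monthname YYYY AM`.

13 Av 5141 AM

Both dates share Julian Day Number 2225683; in the Hebrew calendar that is 13 Av 5141 AM.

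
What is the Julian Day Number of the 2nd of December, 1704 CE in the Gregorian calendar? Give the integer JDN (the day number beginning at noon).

2343769

JDN 2299161 is 15 October 1582 CE (Gregorian); the target day is +44608 days from there, so JDN = 2343769.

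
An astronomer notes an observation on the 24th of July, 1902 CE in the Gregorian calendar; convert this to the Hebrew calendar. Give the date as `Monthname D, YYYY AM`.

Julian Day Number of the source date = 2415955.
Converting JDN 2415955 to the Hebrew calendar gives 19 Tammuz 5662 AM.

Tammuz 19, 5662 AM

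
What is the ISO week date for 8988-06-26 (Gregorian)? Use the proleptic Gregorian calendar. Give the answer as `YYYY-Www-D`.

8988-W26-4

The weekday is Thursday (ISO weekday 4).
That Thursday belongs to ISO week 26 of ISO year 8988.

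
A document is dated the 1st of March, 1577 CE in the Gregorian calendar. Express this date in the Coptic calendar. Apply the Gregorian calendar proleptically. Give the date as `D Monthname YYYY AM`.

25 Meshir 1293 AM

Both dates share Julian Day Number 2297107; in the Coptic calendar that is 25 Meshir 1293 AM.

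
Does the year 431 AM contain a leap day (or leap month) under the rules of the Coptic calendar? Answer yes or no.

431 mod 4 = 3; in the Coptic calendar a year is leap when year mod 4 = 3, so it is a leap year.

yes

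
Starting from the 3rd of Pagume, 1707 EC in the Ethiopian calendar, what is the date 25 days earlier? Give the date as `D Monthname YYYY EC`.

The starting date is JDN 2347699; 2347699 − 25 = 2347674.
JDN 2347674 corresponds to 8 Nehase 1707 EC.

8 Nehase 1707 EC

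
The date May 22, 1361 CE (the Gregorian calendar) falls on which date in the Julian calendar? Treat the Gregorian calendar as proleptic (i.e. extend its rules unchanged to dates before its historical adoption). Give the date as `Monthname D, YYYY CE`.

At this point the Julian calendar is 8 days behind the Gregorian.
22 May 1361 Gregorian − 8 days → 14 May 1361 Julian.

May 14, 1361 CE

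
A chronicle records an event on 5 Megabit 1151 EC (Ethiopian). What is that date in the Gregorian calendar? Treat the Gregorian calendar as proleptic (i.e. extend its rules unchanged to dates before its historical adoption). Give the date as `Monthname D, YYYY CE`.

March 8, 1159 CE

Both dates share Julian Day Number 2144442; in the Gregorian calendar that is 8 March 1159 CE.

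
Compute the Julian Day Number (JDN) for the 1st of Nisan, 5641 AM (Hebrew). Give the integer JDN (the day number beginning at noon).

In the Gregorian calendar the same day is 31 March 1881.
JDN 2400001 is 17 November 1858 CE (Gregorian), MJD 0; the target day is +8170 days from there, so JDN = 2408171.

2408171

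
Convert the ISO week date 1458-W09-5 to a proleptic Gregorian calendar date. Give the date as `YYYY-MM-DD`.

1458-03-05

ISO week 1 of 1458 is the week containing the first Thursday of 1458.
Week 9, day 5 (Friday) lands on 1458-03-05.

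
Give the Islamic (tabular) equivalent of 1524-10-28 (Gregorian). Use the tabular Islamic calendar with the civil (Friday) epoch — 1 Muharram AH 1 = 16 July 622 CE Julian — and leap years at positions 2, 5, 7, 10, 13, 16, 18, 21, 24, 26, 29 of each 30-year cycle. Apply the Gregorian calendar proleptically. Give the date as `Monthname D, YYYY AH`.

Julian Day Number of the source date = 2277990.
Converting JDN 2277990 to the tabular Islamic calendar gives 19 Dhu al-Hijjah 930 AH.

Dhu al-Hijjah 19, 930 AH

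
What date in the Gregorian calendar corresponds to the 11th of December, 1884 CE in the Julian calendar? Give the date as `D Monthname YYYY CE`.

23 December 1884 CE

For dates in this range the Gregorian date is 12 days ahead of the Julian.
11 December 1884 Julian + 12 days → 23 December 1884 Gregorian.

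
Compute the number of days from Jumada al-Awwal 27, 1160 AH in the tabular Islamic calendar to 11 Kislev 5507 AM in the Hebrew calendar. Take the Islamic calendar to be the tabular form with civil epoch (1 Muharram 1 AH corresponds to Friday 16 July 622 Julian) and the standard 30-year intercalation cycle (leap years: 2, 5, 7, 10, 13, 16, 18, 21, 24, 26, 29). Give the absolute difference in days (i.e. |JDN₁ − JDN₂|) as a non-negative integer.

194

JDN of the first date = 2359295.
JDN of the second date = 2359101.
|2359101 − 2359295| = 194.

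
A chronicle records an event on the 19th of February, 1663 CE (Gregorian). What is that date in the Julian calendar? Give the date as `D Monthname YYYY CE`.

For dates in this range the Gregorian date is 10 days ahead of the Julian.
19 February 1663 Gregorian − 10 days → 9 February 1663 Julian.

9 February 1663 CE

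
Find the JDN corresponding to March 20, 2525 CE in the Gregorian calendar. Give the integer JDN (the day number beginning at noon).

JDN 2400001 is 17 November 1858 CE (Gregorian), MJD 0; the target day is +243375 days from there, so JDN = 2643376.

2643376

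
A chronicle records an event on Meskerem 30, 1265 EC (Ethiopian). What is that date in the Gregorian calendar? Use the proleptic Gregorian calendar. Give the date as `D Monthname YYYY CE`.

4 October 1272 CE

Julian Day Number of the source date = 2185926.
Converting JDN 2185926 to the Gregorian calendar gives 4 October 1272 CE.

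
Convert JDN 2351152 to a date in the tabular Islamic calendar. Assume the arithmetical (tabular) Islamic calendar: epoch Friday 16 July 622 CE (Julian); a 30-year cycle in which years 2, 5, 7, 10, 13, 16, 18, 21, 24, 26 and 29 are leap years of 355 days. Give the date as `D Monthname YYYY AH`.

JDN 2351152 is 18 February 1725 in the Gregorian calendar.
In the tabular Islamic calendar that day is 4 Jumada al-Thani 1137 AH.

4 Jumada al-Thani 1137 AH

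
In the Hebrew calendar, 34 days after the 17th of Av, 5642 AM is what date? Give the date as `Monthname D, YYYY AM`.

JDN of the 17th of Av, 5642 AM = 2408660.
2408660 + 34 = 2408694.
JDN 2408694 in the Hebrew calendar is Elul 21, 5642 AM.

Elul 21, 5642 AM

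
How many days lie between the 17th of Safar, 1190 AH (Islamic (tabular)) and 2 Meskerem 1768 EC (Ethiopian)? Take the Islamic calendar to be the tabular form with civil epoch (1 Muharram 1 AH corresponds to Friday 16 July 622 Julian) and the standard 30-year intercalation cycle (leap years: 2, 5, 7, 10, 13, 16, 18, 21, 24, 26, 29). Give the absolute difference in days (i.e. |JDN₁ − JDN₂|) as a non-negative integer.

209

First date → JDN 2369828; second date → JDN 2369619.
The interval is |2369828 − 2369619| = 209 days.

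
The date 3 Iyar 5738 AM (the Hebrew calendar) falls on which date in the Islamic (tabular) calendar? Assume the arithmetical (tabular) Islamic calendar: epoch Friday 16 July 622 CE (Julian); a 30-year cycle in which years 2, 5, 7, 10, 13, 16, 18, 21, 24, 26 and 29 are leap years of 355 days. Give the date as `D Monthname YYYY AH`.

2 Jumada al-Thani 1398 AH

Both dates share Julian Day Number 2443639; in the tabular Islamic calendar that is 2 Jumada al-Thani 1398 AH.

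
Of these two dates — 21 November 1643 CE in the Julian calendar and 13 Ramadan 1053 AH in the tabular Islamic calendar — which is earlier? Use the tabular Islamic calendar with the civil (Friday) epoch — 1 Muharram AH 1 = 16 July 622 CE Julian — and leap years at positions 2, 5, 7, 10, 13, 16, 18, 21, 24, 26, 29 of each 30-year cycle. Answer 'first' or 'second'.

Converting both to JDN: 2321488 vs 2321482; the smaller is the second.

second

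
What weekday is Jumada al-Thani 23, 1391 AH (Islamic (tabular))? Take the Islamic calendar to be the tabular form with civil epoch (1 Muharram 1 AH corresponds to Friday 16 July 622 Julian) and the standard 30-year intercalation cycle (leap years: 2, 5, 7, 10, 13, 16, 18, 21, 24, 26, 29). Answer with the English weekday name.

In the Gregorian calendar this is 16 August 1971 (JDN 2441180).
2441180 ≡ 0 (mod 7); counting from Monday = 0 gives Monday.

Monday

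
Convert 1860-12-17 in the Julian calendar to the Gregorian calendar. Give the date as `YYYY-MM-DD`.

At this point the Julian calendar is 12 days behind the Gregorian.
17 December 1860 Julian + 12 days → 29 December 1860 Gregorian.

1860-12-29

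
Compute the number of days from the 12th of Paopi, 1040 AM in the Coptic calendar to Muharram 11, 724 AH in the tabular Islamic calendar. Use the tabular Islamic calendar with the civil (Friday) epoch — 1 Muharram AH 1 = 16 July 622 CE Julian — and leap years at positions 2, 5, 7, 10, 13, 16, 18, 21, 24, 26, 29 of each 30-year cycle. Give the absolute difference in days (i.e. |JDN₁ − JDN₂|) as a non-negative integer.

First date → JDN 2204566; second date → JDN 2204657.
The interval is |2204566 − 2204657| = 91 days.

91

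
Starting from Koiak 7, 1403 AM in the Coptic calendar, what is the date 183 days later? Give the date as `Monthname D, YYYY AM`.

The starting date is JDN 2337206; 2337206 + 183 = 2337389.
JDN 2337389 corresponds to Paoni 10, 1403 AM.

Paoni 10, 1403 AM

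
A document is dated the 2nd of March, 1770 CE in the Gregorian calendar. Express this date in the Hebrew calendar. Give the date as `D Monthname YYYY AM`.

5 Adar 5530 AM

Both dates share Julian Day Number 2367600; in the Hebrew calendar that is 5 Adar 5530 AM.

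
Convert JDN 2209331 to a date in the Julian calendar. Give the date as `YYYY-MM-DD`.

The proleptic Gregorian equivalent of JDN 2209331 is 3 November 1336.
In the Julian calendar that day is 1336-10-26.

1336-10-26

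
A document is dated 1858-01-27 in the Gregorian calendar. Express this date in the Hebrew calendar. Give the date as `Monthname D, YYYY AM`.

Julian Day Number of the source date = 2399707.
Converting JDN 2399707 to the Hebrew calendar gives 12 Shevat 5618 AM.

Shevat 12, 5618 AM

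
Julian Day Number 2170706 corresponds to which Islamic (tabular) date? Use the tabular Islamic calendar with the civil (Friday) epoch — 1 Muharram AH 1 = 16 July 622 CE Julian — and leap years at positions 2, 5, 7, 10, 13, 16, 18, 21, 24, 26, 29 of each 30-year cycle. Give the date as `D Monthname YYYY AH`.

20 Rabi' al-Awwal 628 AH

The proleptic Gregorian equivalent of JDN 2170706 is 2 February 1231.
In the tabular Islamic calendar that day is 20 Rabi' al-Awwal 628 AH.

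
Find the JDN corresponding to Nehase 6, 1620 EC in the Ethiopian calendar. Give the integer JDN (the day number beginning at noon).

Equivalently 9 August 1628 (Gregorian).
JDN 2451545 is 1 January 2000 CE (Gregorian); the target day is −135649 days from there, so JDN = 2315896.

2315896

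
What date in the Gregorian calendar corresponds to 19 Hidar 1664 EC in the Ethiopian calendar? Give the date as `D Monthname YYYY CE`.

26 November 1671 CE

Julian Day Number of the source date = 2331710.
Converting JDN 2331710 to the Gregorian calendar gives 26 November 1671 CE.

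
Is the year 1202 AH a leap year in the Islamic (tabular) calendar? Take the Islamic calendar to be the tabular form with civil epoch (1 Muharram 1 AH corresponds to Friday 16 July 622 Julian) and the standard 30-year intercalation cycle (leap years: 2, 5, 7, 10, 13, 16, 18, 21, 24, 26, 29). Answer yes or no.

yes

Year 1202 AH is year 2 of its 30-year cycle; leap positions are 2, 5, 7, 10, 13, 16, 18, 21, 24, 26, 29, so it is a leap year (355 days).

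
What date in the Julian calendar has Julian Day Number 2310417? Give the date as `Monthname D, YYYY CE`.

The Gregorian equivalent of JDN 2310417 is 9 August 1613.
In the Julian calendar that day is July 30, 1613 CE.

July 30, 1613 CE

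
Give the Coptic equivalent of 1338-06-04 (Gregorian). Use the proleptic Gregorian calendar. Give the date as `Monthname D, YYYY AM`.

Paoni 2, 1054 AM

Julian Day Number of the source date = 2209909.
Converting JDN 2209909 to the Coptic calendar gives 2 Paoni 1054 AM.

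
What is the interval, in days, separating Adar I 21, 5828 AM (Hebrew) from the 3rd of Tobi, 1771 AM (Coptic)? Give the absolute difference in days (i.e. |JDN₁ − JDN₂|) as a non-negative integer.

4792

First date → JDN 2476436; second date → JDN 2471644.
The interval is |2476436 − 2471644| = 4792 days.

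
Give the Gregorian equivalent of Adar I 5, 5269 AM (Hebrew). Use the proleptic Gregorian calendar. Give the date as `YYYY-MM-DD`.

1509-02-05

Julian Day Number of the source date = 2272246.
Converting JDN 2272246 to the Gregorian calendar gives 5 February 1509 CE.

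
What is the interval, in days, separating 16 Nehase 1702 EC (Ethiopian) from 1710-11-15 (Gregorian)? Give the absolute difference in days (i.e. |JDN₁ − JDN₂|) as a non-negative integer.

First date → JDN 2345856; second date → JDN 2345943.
The interval is |2345856 − 2345943| = 87 days.

87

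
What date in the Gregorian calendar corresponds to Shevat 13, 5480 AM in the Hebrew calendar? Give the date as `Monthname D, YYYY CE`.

January 23, 1720 CE

Both dates share Julian Day Number 2349299; in the Gregorian calendar that is 23 January 1720 CE.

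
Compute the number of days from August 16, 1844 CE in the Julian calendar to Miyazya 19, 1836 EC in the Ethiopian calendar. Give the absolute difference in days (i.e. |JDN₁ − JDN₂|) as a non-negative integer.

JDN of the first date = 2394807.
JDN of the second date = 2394683.
|2394683 − 2394807| = 124.

124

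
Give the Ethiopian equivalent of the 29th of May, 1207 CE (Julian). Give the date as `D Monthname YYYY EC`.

Julian Day Number of the source date = 2162063.
Converting JDN 2162063 to the Ethiopian calendar gives 4 Sene 1199 EC.

4 Sene 1199 EC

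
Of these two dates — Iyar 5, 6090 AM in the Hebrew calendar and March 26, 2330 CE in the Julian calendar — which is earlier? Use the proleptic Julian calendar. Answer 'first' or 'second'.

First date → JDN 2572189; second date → JDN 2572175.
JDN 2572175 < JDN 2572189, so the second date is earlier.

second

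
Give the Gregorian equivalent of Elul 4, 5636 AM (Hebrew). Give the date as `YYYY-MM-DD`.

Both dates share Julian Day Number 2406491; in the Gregorian calendar that is 24 August 1876 CE.

1876-08-24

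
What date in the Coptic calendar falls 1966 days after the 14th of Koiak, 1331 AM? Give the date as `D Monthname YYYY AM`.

3 Pashons 1336 AM

The starting date is JDN 2310915; 2310915 + 1966 = 2312881.
JDN 2312881 corresponds to 3 Pashons 1336 AM.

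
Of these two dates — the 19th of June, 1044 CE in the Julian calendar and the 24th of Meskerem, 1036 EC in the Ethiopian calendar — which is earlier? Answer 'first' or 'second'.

The two dates have Julian Day Numbers 2102549 and 2102278 respectively.
Since 2102278 < 2102549, the second date comes first.

second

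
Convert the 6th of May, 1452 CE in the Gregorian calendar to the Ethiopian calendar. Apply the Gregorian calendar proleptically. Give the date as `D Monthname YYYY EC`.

2 Ginbot 1444 EC

Julian Day Number of the source date = 2251518.
Converting JDN 2251518 to the Ethiopian calendar gives 2 Ginbot 1444 EC.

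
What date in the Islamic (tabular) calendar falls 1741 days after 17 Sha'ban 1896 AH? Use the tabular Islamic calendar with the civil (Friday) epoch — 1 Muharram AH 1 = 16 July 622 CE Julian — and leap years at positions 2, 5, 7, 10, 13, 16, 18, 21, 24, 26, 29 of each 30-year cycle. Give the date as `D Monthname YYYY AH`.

16 Rajab 1901 AH

JDN of 17 Sha'ban 1896 AH = 2620188.
2620188 + 1741 = 2621929.
JDN 2621929 in the tabular Islamic calendar is 16 Rajab 1901 AH.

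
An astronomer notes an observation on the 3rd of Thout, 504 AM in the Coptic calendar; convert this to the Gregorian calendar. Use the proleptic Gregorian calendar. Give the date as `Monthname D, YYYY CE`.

September 5, 787 CE

Julian Day Number of the source date = 2008753.
Converting JDN 2008753 to the Gregorian calendar gives 5 September 787 CE.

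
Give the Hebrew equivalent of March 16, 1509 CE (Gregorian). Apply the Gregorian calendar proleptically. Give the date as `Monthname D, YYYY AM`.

Adar II 14, 5269 AM

Both dates share Julian Day Number 2272285; in the Hebrew calendar that is 14 Adar II 5269 AM.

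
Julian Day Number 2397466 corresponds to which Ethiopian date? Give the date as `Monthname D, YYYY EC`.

The Gregorian equivalent of JDN 2397466 is 9 December 1851.
In the Ethiopian calendar that day is Hidar 30, 1844 EC.

Hidar 30, 1844 EC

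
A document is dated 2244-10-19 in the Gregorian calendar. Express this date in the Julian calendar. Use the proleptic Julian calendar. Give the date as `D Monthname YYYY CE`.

For dates in this range the Gregorian date is 15 days ahead of the Julian.
19 October 2244 Gregorian − 15 days → 4 October 2244 Julian.

4 October 2244 CE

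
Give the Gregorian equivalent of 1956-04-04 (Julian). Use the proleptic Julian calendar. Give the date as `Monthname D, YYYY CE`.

April 17, 1956 CE

For dates in this range the Gregorian date is 13 days ahead of the Julian.
4 April 1956 Julian + 13 days → 17 April 1956 Gregorian.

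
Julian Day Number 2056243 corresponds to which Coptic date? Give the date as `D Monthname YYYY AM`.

11 Thout 634 AM

JDN 2056243 is 13 September 917 in the proleptic Gregorian calendar.
In the Coptic calendar that day is 11 Thout 634 AM.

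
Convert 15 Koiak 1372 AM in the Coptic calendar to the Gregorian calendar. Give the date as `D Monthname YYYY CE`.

22 December 1655 CE

Julian Day Number of the source date = 2325892.
Converting JDN 2325892 to the Gregorian calendar gives 22 December 1655 CE.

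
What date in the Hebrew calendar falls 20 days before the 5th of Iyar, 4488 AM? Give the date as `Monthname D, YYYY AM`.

Nisan 15, 4488 AM

JDN of the 5th of Iyar, 4488 AM = 1987069.
1987069 − 20 = 1987049.
JDN 1987049 in the Hebrew calendar is Nisan 15, 4488 AM.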